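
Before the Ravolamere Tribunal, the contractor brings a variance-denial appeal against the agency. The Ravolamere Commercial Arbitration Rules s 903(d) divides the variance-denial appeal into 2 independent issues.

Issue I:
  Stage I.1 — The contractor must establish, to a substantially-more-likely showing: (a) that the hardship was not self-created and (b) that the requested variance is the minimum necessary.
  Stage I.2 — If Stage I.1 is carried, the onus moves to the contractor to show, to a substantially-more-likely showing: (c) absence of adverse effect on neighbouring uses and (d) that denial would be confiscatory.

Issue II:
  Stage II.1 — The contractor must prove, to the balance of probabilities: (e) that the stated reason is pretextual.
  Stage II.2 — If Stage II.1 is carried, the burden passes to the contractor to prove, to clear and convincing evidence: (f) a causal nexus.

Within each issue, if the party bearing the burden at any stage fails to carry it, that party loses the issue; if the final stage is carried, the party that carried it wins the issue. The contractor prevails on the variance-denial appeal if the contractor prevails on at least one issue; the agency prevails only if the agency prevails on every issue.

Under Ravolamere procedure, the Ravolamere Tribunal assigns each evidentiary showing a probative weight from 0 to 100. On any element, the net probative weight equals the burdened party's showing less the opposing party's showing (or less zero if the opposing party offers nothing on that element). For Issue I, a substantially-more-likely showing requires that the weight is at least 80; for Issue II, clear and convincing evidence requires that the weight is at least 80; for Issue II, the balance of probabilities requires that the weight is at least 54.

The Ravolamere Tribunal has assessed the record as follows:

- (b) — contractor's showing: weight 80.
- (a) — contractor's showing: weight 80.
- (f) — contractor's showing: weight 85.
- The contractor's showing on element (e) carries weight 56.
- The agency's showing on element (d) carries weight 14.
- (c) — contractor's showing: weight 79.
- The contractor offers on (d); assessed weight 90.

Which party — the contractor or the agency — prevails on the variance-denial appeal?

contractor

— Issue I —
Stage I.1 — burden on contractor; standard: a substantially-more-likely showing (weight is at least 80).
    (a): 80 ≥ 80 [met]
    (b): 80 ≥ 80 [met]
  Stage I.1 carried; the burden remains with the contractor.
Stage I.2 — burden on contractor; standard: a substantially-more-likely showing (weight is at least 80).
    (c): 79 < 80 [not met]
    (d): 90 − 14 = 76 < 80 [not met]
  Stage I.2 not carried; the contractor fails its burden.
So the agency prevails on this issue.
— Issue II —
At Stage II.1 the contractor must meet the balance of probabilities (weight is at least 54): on (e) the weight is 56, ≥ 54, so (e) meets the standard.
  Stage II.1 is satisfied; the contractor continues to bear the burden.
At Stage II.2 the contractor must meet clear and convincing evidence (weight is at least 80): on (f) the weight is 85, ≥ 80, so (f) meets the standard.
  The contractor carries the last stage.
With every stage satisfied, the contractor prevails on this issue.
Per-issue: Issue I → agency; Issue II → contractor. The contractor must prevail on at least one issue; overall, the contractor prevails.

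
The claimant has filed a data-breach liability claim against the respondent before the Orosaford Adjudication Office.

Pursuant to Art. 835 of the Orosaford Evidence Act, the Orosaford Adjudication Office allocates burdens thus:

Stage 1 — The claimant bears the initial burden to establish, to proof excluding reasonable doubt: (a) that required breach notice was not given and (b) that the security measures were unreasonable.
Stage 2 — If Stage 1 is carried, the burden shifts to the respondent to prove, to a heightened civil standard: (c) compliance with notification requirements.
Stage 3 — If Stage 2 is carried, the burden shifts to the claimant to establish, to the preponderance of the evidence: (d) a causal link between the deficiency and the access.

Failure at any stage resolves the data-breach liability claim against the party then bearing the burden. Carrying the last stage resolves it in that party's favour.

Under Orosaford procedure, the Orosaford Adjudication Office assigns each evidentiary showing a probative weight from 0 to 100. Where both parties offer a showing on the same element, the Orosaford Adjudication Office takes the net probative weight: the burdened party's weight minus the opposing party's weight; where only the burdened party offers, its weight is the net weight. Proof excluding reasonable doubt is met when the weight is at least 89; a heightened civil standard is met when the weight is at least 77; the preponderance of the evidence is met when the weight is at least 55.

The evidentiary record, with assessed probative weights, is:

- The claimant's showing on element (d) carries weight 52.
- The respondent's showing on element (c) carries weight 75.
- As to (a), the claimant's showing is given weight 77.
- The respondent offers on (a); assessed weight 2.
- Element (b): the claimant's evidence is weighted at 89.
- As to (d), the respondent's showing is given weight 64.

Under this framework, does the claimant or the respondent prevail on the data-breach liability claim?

Stage 1 (claimant, proof excluding reasonable doubt, weight is at least 89): (a) net 77−2=75 < 89 — fails; (b) 89 ≥ 89 — meets.
  The claimant does not carry Stage 1.
The analysis ends at Stage 1; the respondent prevails.

respondent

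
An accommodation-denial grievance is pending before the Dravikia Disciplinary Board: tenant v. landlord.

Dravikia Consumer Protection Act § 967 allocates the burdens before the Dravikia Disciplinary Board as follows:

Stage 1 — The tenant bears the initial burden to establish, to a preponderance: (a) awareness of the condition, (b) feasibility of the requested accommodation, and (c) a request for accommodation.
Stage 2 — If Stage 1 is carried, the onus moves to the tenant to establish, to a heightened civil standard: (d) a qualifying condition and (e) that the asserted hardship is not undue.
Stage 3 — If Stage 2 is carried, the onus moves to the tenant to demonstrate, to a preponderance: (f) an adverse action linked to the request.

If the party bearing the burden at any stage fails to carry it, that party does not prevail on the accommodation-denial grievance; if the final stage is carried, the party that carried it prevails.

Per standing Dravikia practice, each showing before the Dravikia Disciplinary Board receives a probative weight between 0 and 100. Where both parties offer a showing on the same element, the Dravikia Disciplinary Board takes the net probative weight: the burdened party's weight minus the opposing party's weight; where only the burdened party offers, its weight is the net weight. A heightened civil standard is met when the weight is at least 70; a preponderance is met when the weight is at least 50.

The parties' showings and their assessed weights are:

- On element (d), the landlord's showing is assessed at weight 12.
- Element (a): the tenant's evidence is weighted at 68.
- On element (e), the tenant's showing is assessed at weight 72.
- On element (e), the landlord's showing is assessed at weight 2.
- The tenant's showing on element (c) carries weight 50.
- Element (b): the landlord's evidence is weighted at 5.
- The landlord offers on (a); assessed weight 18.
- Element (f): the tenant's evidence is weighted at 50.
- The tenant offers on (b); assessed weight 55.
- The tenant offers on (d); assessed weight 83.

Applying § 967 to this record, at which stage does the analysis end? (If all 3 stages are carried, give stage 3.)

Stage 1 — burden on tenant; standard: a preponderance (weight is at least 50).
    (a): 68 − 18 = 50 ≥ 50 [met]
    (b): 55 − 5 = 50 ≥ 50 [met]
    (c): 50 ≥ 50 [met]
  All elements met. The tenant retains the burden for Stage 2.
Stage 2 — burden on tenant; standard: a heightened civil standard (weight is at least 70).
    (d): 83 − 12 = 71 ≥ 70 [met]
    (e): 72 − 2 = 70 ≥ 70 [met]
  Stage 2 carried; the burden remains with the tenant.
Stage 3 — burden on tenant; standard: a preponderance (weight is at least 50).
    (f): 50 ≥ 50 [met]
  Stage 3 carried; the final stage is satisfied.
Every stage carried; the tenant prevails.

stage 3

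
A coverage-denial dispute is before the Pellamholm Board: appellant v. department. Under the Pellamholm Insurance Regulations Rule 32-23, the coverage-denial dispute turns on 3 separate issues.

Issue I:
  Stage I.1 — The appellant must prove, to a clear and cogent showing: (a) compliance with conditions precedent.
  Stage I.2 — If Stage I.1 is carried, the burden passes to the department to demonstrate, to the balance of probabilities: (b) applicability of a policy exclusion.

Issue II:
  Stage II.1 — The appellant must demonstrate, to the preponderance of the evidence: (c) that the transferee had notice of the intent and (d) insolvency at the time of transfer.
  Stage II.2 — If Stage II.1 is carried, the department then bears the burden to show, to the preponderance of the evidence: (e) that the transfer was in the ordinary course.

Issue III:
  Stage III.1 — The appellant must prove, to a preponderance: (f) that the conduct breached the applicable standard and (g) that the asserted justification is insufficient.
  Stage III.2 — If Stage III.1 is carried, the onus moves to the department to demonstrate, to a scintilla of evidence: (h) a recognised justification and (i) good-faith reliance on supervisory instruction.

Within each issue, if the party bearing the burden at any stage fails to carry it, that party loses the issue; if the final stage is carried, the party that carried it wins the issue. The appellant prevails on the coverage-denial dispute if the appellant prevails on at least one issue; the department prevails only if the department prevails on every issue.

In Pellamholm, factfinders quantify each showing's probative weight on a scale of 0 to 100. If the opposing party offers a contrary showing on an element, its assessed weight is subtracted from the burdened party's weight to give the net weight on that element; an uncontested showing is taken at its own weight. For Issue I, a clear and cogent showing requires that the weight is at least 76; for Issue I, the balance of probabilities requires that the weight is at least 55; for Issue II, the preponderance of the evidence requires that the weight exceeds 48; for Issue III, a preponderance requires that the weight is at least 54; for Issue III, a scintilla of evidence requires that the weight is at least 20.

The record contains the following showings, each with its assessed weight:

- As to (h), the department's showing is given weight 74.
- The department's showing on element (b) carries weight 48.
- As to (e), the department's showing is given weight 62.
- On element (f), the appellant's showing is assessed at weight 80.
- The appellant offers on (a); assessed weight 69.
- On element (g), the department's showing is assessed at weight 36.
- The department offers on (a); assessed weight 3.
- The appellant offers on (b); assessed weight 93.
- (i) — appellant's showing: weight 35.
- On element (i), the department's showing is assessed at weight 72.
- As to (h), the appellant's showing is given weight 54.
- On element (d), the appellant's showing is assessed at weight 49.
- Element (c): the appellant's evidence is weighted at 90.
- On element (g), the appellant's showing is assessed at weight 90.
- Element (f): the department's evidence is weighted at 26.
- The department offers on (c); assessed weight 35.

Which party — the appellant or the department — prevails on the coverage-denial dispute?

department

— Issue I —
Stage I.1 (appellant, a clear and cogent showing, weight is at least 76): (a) net 69−3=66 < 76 — fails.
  The appellant does not carry Stage I.1.
The analysis ends at Stage I.1; the department prevails on this issue.
— Issue II —
Stage II.1 — burden on appellant; standard: the preponderance of the evidence (weight exceeds 48).
    (c): 90 − 35 = 55 > 48 [met]
    (d): 49 > 48 [met]
  Stage II.1 is satisfied; the onus moves to the department.
Stage II.2 — burden on department; standard: the preponderance of the evidence (weight exceeds 48).
    (e): 62 > 48 [met]
  All elements met at the final stage.
All stages carried — the department prevails on this issue.
— Issue III —
At Stage III.1 the appellant must meet a preponderance (weight is at least 54): on (f) the weight is 80 less the opposing 26 gives net 54, which does reach 54, so (f) meets the standard; on (g) the weight is 90 less the opposing 36 gives net 54, which does reach 54, so (g) meets the standard.
  All elements met. The burden passes to the department.
At Stage III.2 the department must meet a scintilla of evidence (weight is at least 20): on (h) the weight is 74 less the opposing 54 gives net 20, ≥ 20, so (h) meets the standard; on (i) the weight is 72 less the opposing 35 gives net 37, which does reach 20, so (i) meets the standard.
  The department carries the last stage.
All stages carried — the department prevails on this issue.
Per-issue: Issue I → department; Issue II → department; Issue III → department. The appellant must prevail on at least one issue; overall, the department prevails.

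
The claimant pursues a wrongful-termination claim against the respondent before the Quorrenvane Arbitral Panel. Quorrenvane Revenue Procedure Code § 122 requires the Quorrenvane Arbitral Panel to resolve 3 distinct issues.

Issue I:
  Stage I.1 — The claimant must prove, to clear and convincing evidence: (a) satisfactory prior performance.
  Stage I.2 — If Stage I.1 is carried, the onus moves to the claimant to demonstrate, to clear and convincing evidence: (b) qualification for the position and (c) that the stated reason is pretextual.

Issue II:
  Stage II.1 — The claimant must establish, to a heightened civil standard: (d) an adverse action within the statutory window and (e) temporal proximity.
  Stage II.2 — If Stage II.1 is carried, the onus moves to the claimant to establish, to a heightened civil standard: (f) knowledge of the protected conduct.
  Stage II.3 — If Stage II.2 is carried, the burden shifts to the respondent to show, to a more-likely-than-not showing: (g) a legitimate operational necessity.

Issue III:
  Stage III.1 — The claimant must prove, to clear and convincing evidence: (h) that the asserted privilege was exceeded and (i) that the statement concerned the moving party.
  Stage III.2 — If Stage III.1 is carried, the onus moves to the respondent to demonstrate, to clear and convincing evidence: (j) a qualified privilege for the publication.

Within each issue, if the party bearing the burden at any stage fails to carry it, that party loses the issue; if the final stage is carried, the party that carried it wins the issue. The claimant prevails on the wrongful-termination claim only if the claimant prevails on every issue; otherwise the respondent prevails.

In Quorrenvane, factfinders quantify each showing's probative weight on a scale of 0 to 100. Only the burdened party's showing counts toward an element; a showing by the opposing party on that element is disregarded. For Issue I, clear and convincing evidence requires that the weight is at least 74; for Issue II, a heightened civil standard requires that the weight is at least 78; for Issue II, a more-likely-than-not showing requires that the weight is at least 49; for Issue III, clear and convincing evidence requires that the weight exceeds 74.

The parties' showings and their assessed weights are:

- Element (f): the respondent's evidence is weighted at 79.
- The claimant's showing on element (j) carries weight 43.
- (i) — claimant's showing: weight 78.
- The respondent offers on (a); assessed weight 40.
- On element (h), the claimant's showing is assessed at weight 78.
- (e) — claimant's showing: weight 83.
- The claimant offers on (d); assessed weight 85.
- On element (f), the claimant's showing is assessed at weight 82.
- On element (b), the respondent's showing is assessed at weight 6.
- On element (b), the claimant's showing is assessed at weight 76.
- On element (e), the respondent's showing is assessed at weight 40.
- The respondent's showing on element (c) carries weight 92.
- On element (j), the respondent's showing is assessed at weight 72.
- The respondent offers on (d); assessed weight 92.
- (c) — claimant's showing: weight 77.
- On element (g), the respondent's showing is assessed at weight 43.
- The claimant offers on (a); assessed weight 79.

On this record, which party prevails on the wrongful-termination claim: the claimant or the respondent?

— Issue I —
Stage I.1 — burden on claimant; standard: clear and convincing evidence (weight is at least 74).
    (a): 79 (respondent's 40 disregarded) ≥ 74 [met]
  Stage I.1 is satisfied; the claimant continues to bear the burden.
Stage I.2 — burden on claimant; standard: clear and convincing evidence (weight is at least 74).
    (b): 76 (respondent's 6 disregarded) ≥ 74 [met]
    (c): 77 (respondent's 92 disregarded) ≥ 74 [met]
  The claimant carries the last stage.
With every stage satisfied, the claimant prevails on this issue.
— Issue II —
Stage II.1 (claimant, a heightened civil standard, weight is at least 78): (d) 85 (respondent's 92 disregarded) ≥ 78 — meets; (e) 83 (respondent's 40 disregarded) ≥ 78 — meets.
  Stage II.1 carried; the burden remains with the claimant.
Stage II.2 (claimant, a heightened civil standard, weight is at least 78): (f) 82 (respondent's 79 disregarded) ≥ 78 — meets.
  Stage II.2 is satisfied; the onus moves to the respondent.
Stage II.3 (respondent, a more-likely-than-not showing, weight is at least 49): (g) 43 < 49 — fails.
  Not every element is met, so the respondent fails to carry Stage II.3.
The analysis ends at Stage II.3; the claimant prevails on this issue.
— Issue III —
Stage III.1 — burden on claimant; standard: clear and convincing evidence (weight exceeds 74).
    (h): 78 > 74 [met]
    (i): 78 > 74 [met]
  Stage III.1 is satisfied; the onus moves to the respondent.
Stage III.2 — burden on respondent; standard: clear and convincing evidence (weight exceeds 74).
    (j): 72 (claimant's 43 disregarded) ≤ 74 [not met]
  Stage III.2 not carried; the respondent fails its burden.
The analysis ends at Stage III.2; the claimant prevails on this issue.
Per-issue: Issue I → claimant; Issue II → claimant; Issue III → claimant. The claimant must prevail on every issue; overall, the claimant prevails.

claimant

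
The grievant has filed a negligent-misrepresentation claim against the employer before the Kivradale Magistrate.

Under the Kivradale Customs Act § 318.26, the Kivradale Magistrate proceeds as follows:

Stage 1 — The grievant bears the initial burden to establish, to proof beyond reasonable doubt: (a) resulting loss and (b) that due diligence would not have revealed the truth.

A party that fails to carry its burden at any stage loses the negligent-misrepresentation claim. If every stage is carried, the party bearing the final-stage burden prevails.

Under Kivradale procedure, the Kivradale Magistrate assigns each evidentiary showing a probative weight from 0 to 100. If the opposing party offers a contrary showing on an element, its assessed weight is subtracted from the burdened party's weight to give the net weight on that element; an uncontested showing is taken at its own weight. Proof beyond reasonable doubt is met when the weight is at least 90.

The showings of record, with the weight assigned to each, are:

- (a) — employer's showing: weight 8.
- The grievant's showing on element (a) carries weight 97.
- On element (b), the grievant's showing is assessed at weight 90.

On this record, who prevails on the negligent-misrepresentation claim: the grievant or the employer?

employer

Stage 1 (grievant, proof beyond reasonable doubt, weight is at least 90): (a) net 97−8=89 < 90 — fails; (b) 90 ≥ 90 — meets.
  Not every element is met, so the grievant fails to carry Stage 1.
The employer prevails.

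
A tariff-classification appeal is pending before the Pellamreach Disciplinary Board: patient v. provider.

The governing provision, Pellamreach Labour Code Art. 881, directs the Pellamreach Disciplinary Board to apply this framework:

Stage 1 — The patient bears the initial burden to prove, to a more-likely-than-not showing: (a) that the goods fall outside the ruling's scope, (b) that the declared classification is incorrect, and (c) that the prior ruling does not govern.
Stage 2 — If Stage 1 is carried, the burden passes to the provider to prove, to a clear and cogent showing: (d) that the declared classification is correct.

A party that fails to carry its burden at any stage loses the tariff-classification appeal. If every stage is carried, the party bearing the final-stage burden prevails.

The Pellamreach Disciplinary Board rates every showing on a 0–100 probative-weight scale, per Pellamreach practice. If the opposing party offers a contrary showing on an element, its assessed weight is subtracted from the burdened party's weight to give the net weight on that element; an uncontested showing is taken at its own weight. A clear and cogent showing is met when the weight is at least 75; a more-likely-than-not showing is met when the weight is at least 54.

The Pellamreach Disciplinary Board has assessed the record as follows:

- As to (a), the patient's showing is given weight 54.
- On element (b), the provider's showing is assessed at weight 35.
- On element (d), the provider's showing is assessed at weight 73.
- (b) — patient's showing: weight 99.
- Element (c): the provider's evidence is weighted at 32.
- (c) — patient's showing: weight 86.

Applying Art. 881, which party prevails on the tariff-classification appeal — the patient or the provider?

patient

Stage 1 — burden on patient; standard: a more-likely-than-not showing (weight is at least 54).
    (a): 54 ≥ 54 [met]
    (b): 99 − 35 = 64 ≥ 54 [met]
    (c): 86 − 32 = 54 ≥ 54 [met]
  The patient carries Stage 1; the provider now bears the burden.
Stage 2 — burden on provider; standard: a clear and cogent showing (weight is at least 75).
    (d): 73 < 75 [not met]
  Stage 2 not carried; the provider fails its burden.
The analysis ends at Stage 2; the patient prevails.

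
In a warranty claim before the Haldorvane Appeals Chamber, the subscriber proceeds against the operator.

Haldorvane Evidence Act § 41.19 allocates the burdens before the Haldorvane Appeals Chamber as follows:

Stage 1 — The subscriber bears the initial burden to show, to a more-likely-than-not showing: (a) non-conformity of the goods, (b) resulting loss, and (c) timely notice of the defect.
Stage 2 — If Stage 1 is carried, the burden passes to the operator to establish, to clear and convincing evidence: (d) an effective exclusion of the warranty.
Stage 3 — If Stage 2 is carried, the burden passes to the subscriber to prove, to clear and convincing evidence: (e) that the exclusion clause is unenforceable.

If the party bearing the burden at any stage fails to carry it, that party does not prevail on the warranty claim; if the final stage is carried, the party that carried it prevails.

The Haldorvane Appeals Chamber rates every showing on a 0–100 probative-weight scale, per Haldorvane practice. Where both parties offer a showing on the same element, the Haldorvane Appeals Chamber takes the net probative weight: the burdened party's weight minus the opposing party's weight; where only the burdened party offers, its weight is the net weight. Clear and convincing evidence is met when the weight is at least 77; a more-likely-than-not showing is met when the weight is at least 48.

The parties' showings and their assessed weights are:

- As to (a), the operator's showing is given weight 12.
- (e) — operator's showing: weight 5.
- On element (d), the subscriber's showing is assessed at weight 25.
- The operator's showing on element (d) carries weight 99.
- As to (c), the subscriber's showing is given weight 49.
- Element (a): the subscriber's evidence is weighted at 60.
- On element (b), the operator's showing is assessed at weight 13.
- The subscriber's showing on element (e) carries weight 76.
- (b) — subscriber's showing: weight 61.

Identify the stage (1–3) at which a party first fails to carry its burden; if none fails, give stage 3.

stage 2

At Stage 1 the subscriber must meet a more-likely-than-not showing (weight is at least 48): on (a) the weight is 60 less the opposing 12 gives net 48, which does reach 48, so (a) meets the standard; on (b) the weight is 61 less the opposing 13 gives net 48, which does reach 48, so (b) meets the standard; on (c) the weight is 49, ≥ 48, so (c) meets the standard.
  Stage 1 carried; the burden shifts to the operator.
At Stage 2 the operator must meet clear and convincing evidence (weight is at least 77): on (d) the weight is 99 less the opposing 25 gives net 74, < 77, so (d) does not meet the standard.
  The operator does not carry Stage 2.
The subscriber prevails.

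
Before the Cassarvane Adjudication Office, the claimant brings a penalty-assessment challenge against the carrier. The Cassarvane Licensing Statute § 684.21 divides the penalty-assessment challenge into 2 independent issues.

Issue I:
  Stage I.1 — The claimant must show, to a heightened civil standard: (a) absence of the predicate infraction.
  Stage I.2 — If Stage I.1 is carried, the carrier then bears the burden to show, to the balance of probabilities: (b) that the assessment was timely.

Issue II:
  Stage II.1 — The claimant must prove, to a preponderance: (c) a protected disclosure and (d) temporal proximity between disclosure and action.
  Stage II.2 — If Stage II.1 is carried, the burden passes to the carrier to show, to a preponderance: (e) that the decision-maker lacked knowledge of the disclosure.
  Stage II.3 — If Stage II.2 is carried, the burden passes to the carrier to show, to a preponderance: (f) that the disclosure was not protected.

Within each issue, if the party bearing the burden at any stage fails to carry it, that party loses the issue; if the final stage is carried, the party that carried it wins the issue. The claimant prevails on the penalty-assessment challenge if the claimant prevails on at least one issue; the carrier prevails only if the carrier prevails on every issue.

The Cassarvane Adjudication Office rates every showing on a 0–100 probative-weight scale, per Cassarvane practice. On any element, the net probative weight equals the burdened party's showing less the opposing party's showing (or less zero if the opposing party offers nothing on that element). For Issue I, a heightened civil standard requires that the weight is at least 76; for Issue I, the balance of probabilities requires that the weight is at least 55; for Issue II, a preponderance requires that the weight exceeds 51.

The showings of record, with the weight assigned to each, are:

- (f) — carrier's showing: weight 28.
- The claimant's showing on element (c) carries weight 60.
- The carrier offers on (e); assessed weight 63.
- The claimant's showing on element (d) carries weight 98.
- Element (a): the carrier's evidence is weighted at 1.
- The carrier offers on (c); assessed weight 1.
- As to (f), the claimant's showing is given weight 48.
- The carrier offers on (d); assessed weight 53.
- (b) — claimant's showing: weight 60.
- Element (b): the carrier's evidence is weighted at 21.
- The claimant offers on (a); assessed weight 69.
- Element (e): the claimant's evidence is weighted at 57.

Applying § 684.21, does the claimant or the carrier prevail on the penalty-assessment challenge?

carrier

— Issue I —
Stage I.1 (claimant, a heightened civil standard, weight is at least 76): (a) net 69−1=68 < 76 — fails.
  Stage I.1 not carried; the claimant fails its burden.
The carrier prevails on this issue.
— Issue II —
Stage II.1 (claimant, a preponderance, weight exceeds 51): (c) net 60−1=59 > 51 — meets; (d) net 98−53=45 ≤ 51 — fails.
  The claimant does not carry Stage II.1.
The analysis ends at Stage II.1; the carrier prevails on this issue.
Per-issue: Issue I → carrier; Issue II → carrier. The claimant must prevail on at least one issue; overall, the carrier prevails.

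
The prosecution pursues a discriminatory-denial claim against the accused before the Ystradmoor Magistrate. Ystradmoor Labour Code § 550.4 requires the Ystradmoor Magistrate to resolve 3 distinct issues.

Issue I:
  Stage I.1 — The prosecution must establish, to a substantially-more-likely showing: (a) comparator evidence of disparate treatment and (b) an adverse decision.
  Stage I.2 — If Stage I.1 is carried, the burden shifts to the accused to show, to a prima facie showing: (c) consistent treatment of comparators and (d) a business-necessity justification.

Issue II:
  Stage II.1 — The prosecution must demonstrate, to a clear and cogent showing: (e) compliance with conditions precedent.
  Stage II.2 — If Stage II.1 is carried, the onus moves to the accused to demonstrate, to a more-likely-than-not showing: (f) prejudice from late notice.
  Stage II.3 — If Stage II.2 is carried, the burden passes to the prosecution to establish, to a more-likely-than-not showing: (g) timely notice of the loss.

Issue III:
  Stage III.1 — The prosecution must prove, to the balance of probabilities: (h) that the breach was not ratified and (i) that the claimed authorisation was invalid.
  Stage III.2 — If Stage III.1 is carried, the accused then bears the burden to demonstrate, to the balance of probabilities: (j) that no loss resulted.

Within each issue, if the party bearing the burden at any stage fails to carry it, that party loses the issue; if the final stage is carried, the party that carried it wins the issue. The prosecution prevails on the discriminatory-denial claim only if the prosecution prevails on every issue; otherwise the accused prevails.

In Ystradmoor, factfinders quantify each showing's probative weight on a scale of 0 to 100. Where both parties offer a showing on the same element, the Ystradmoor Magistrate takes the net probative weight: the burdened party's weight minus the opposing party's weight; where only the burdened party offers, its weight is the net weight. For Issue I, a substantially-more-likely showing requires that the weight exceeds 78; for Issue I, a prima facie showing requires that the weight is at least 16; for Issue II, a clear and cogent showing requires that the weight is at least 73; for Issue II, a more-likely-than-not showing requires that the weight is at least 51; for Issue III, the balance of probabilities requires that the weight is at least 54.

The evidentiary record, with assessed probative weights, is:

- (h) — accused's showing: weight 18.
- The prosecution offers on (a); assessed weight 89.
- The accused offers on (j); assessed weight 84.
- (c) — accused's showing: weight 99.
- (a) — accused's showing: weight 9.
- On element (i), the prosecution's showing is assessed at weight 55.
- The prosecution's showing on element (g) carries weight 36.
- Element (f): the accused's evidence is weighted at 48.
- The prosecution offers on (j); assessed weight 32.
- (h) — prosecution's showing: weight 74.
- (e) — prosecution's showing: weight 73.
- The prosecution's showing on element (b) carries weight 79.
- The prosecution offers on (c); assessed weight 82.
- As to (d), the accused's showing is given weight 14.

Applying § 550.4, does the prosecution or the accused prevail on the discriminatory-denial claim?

— Issue I —
Stage I.1 (prosecution, a substantially-more-likely showing, weight exceeds 78): (a) net 89−9=80 > 78 — meets; (b) 79 > 78 — meets.
  Stage I.1 carried; the burden shifts to the accused.
Stage I.2 (accused, a prima facie showing, weight is at least 16): (c) net 99−82=17 ≥ 16 — meets; (d) 14 < 16 — fails.
  Not every element is met, so the accused fails to carry Stage I.2.
The analysis ends at Stage I.2; the prosecution prevails on this issue.
— Issue II —
At Stage II.1 the prosecution must meet a clear and cogent showing (weight is at least 73): on (e) the weight is 73, ≥ 73, so (e) meets the standard.
  The prosecution carries Stage II.1; the accused now bears the burden.
At Stage II.2 the accused must meet a more-likely-than-not showing (weight is at least 51): on (f) the weight is 48, which does not reach 51, so (f) does not meet the standard.
  Stage II.2 not carried; the accused fails its burden.
So the prosecution prevails on this issue.
— Issue III —
Stage III.1 — burden on prosecution; standard: the balance of probabilities (weight is at least 54).
    (h): 74 − 18 = 56 ≥ 54 [met]
    (i): 55 ≥ 54 [met]
  The prosecution carries Stage III.1; the accused now bears the burden.
Stage III.2 — burden on accused; standard: the balance of probabilities (weight is at least 54).
    (j): 84 − 32 = 52 < 54 [not met]
  Stage III.2 not carried; the accused fails its burden.
The analysis ends at Stage III.2; the prosecution prevails on this issue.
Per-issue: Issue I → prosecution; Issue II → prosecution; Issue III → prosecution. The prosecution must prevail on every issue; overall, the prosecution prevails.

prosecution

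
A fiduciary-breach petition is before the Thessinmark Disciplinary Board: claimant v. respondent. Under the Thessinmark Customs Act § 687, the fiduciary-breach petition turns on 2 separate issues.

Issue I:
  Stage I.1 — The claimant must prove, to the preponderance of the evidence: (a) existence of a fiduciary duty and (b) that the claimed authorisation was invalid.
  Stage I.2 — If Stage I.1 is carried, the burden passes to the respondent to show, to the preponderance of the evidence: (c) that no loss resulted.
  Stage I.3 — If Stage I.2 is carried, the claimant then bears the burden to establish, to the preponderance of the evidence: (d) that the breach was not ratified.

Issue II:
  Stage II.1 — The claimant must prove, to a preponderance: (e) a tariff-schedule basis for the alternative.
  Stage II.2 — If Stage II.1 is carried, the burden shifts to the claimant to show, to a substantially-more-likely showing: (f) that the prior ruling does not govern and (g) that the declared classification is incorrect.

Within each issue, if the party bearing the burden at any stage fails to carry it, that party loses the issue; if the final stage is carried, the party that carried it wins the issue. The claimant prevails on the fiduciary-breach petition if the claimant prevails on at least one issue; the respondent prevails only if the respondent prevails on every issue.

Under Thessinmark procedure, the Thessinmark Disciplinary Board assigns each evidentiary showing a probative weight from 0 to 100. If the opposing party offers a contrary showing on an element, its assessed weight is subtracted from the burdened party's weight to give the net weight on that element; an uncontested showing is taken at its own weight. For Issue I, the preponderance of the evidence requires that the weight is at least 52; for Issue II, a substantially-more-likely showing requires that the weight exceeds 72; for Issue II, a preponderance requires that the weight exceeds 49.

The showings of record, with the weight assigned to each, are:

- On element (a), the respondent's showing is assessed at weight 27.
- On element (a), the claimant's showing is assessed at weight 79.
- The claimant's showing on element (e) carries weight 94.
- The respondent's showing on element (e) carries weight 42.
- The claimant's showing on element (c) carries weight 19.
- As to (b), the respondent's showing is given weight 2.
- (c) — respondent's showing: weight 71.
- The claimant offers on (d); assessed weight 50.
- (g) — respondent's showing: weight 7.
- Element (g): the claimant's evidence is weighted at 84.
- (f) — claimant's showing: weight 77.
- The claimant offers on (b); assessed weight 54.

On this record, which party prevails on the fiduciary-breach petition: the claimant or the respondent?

claimant

— Issue I —
At Stage I.1 the claimant must meet the preponderance of the evidence (weight is at least 52): on (a) the weight is 79 less the opposing 27 gives net 52, ≥ 52, so (a) meets the standard; on (b) the weight is 54 less the opposing 2 gives net 52, which does reach 52, so (b) meets the standard.
  All elements met. The burden passes to the respondent.
At Stage I.2 the respondent must meet the preponderance of the evidence (weight is at least 52): on (c) the weight is 71 less the opposing 19 gives net 52, ≥ 52, so (c) meets the standard.
  Stage I.2 is satisfied; the onus moves to the claimant.
At Stage I.3 the claimant must meet the preponderance of the evidence (weight is at least 52): on (d) the weight is 50, which does not reach 52, so (d) does not meet the standard.
  Not every element is met, so the claimant fails to carry Stage I.3.
The analysis ends at Stage I.3; the respondent prevails on this issue.
— Issue II —
Stage II.1 (claimant, a preponderance, weight exceeds 49): (e) net 94−42=52 > 49 — meets.
  Stage II.1 carried; the burden remains with the claimant.
Stage II.2 (claimant, a substantially-more-likely showing, weight exceeds 72): (f) 77 > 72 — meets; (g) net 84−7=77 > 72 — meets.
  All elements met at the final stage.
With every stage satisfied, the claimant prevails on this issue.
Per-issue: Issue I → respondent; Issue II → claimant. The claimant must prevail on at least one issue; overall, the claimant prevails.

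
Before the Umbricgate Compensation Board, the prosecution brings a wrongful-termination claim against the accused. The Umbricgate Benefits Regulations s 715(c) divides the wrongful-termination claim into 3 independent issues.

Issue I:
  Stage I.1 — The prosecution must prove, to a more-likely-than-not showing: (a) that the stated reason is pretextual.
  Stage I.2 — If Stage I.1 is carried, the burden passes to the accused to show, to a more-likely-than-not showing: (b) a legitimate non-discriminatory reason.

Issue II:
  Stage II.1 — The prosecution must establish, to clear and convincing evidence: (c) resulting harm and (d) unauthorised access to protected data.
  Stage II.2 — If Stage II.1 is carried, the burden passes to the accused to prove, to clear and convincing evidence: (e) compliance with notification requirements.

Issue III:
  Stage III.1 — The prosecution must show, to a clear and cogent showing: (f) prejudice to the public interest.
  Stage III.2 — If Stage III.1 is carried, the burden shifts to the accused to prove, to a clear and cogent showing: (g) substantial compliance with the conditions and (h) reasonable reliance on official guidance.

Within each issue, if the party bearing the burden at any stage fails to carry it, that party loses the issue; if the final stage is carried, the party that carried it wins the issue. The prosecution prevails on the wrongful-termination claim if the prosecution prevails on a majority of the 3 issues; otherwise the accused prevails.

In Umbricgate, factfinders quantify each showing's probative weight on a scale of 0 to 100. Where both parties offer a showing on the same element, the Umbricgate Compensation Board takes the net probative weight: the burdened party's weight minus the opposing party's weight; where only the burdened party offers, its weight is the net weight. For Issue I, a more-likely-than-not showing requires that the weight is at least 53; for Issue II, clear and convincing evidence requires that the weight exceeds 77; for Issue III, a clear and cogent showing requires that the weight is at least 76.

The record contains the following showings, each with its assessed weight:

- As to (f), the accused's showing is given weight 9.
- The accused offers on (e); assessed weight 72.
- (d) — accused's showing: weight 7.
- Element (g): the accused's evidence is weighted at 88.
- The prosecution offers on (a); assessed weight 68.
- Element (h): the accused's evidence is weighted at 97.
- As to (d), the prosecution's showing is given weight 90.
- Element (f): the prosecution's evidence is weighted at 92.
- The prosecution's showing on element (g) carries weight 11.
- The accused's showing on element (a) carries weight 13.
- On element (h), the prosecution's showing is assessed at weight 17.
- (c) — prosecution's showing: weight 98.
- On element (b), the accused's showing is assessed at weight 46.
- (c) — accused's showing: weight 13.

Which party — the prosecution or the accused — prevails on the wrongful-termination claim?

— Issue I —
At Stage I.1 the prosecution must meet a more-likely-than-not showing (weight is at least 53): on (a) the weight is 68 less the opposing 13 gives net 55, which does reach 53, so (a) meets the standard.
  The prosecution carries Stage I.1; the accused now bears the burden.
At Stage I.2 the accused must meet a more-likely-than-not showing (weight is at least 53): on (b) the weight is 46, which does not reach 53, so (b) does not meet the standard.
  Stage I.2 not carried; the accused fails its burden.
The prosecution prevails on this issue.
— Issue II —
At Stage II.1 the prosecution must meet clear and convincing evidence (weight exceeds 77): on (c) the weight is 98 less the opposing 13 gives net 85, which does exceed 77, so (c) meets the standard; on (d) the weight is 90 less the opposing 7 gives net 83, > 77, so (d) meets the standard.
  Stage II.1 is satisfied; the onus moves to the accused.
At Stage II.2 the accused must meet clear and convincing evidence (weight exceeds 77): on (e) the weight is 72, which does not exceed 77, so (e) does not meet the standard.
  Not every element is met, so the accused fails to carry Stage II.2.
So the prosecution prevails on this issue.
— Issue III —
At Stage III.1 the prosecution must meet a clear and cogent showing (weight is at least 76): on (f) the weight is 92 less the opposing 9 gives net 83, which does reach 76, so (f) meets the standard.
  Stage III.1 carried; the burden shifts to the accused.
At Stage III.2 the accused must meet a clear and cogent showing (weight is at least 76): on (g) the weight is 88 less the opposing 11 gives net 77, which does reach 76, so (g) meets the standard; on (h) the weight is 97 less the opposing 17 gives net 80, ≥ 76, so (h) meets the standard.
  Stage III.2 carried; the final stage is satisfied.
Every stage carried; the accused prevails on this issue.
Per-issue: Issue I → prosecution; Issue II → prosecution; Issue III → accused. The prosecution must prevail on a majority of issues; overall, the prosecution prevails.

prosecution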